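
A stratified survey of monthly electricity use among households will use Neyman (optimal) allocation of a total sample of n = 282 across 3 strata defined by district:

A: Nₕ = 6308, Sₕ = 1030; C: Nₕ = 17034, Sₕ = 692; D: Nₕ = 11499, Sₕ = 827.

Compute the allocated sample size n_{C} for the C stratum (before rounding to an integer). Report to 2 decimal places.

119.60

Neyman allocation: nₕ = n·NₕSₕ / Σⱼ NⱼSⱼ.
Σ NⱼSⱼ = 6308·1030 + 17034·692 + 11499·827 = 2.7794441 × 10^7.
n_{C} = 282·17034·692 / (2.7794441 × 10^7) = 119.60.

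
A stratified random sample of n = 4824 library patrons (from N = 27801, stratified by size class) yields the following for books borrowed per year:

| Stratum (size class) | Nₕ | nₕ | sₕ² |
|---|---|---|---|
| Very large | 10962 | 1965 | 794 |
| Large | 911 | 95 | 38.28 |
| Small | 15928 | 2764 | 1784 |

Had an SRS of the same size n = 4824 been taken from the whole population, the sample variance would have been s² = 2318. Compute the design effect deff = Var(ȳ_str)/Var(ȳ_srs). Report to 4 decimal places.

Var(ȳ_str) = Σ Wₕ²(1−fₕ)sₕ²/nₕ with Wₕ = Nₕ/27801:
  Very large: (10962/27801)²·(1−1965/10962)·794/1965 = 0.051561392
  Large: (911/27801)²·(1−95/911)·38.28/95 = 3.8755739 × 10^-4
  Small: (15928/27801)²·(1−2764/15928)·1784/2764 = 0.17509958
  → Var(ȳ_str) = 0.22704853.
Var(ȳ_srs) = (1 − 4824/27801)·2318/4824 = 0.3971358.
deff = 0.22704853 / 0.3971358 = 0.5717.

0.5717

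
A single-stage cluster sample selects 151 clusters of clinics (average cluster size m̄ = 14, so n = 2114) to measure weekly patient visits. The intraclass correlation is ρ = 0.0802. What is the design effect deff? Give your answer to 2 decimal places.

deff = 1 + (14 − 1)·0.0802 = 1 + 1.0426 = 2.0426.

2.04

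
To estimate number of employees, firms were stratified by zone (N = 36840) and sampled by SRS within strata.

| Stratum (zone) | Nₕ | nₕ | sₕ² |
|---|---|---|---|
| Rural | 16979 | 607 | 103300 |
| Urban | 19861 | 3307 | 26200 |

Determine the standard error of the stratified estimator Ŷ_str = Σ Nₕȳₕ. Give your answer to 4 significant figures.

Var(Ŷ_str) = Σₕ Nₕ²(1 − fₕ)sₕ²/nₕ.
Rural: 16979²·(1 − 607/16979)·103300/607 = 4.7307007 × 10^10.
Urban: 19861²·(1 − 3307/19861)·26200/3307 = 2.6047807 × 10^9.
Sum = 4.9911788 × 10^10.
SE = √(4.9911788 × 10^10) = 223400.

223400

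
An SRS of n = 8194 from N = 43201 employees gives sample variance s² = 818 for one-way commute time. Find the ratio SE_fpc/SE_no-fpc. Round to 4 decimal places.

f = n/N = 8194/43201 = 0.18967154.
SE_no-fpc = √(s²/n) = 0.3159575; SE_fpc = √((1−f)s²/n) = 0.2844194.
Ratio = √(1−f) = 0.90018246.

0.9002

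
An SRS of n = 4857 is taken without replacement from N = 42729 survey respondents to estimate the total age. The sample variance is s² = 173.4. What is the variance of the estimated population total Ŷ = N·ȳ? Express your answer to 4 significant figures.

5.777 × 10^7

Var(Ŷ) = N²·Var(ȳ) = N²·(1 − n/N)·s²/n.
f = 4857/42729 = 0.11366987; Var(ȳ) = 0.88633013·173.4/4857 = 0.031642916.
Var(Ŷ) = 42729² · 0.031642916 = 5.7772606 × 10^7.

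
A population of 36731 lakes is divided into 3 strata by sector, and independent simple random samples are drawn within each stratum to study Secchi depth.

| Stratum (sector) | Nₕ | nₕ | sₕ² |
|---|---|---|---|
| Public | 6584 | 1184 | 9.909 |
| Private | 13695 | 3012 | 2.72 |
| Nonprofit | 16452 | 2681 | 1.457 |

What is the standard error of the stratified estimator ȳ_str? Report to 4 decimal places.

0.0202

Var(ȳ_str) = Σₕ Wₕ²(1 − fₕ)sₕ²/nₕ with Wₕ = Nₕ/N, N = 36731.
Public: Wₕ = 0.17924914; term = 0.17924914²·(1 − 0.17982989)·9.909/1184 = 2.2054449 × 10^-4.
Private: Wₕ = 0.37284583; term = 0.37284583²·(1 − 0.21993428)·2.72/3012 = 9.7927281 × 10^-5.
Nonprofit: Wₕ = 0.44790504; term = 0.44790504²·(1 − 0.16295891)·1.457/2681 = 9.1260199 × 10^-5.
Sum = 4.0973197 × 10^-4.
SE = √(4.0973197 × 10^-4) = 0.0202.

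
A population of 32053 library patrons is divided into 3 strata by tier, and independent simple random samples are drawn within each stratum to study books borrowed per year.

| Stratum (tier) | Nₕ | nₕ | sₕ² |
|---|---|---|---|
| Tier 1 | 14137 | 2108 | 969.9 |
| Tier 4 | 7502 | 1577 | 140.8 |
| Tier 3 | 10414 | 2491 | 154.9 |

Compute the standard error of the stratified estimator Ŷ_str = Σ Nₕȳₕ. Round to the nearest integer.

Var(Ŷ_str) = Σₕ Nₕ²(1 − fₕ)sₕ²/nₕ.
Tier 1: 14137²·(1 − 2108/14137)·969.9/2108 = 7.8242575 × 10^7.
Tier 4: 7502²·(1 − 1577/7502)·140.8/1577 = 3.9685913 × 10^6.
Tier 3: 10414²·(1 − 2491/10414)·154.9/2491 = 5.130798 × 10^6.
Sum = 8.7341964 × 10^7.
SE = √(8.7341964 × 10^7) = 9346.

9346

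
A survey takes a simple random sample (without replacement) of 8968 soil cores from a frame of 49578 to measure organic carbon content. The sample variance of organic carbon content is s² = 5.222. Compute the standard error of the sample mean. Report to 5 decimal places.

0.02184

Under SRS without replacement, Var(ȳ) = (1 − f)·s²/n with f = n/N = 8968/49578 = 0.18088668.
Var(ȳ) = (1 − 0.18088668)·5.222/8968 = 0.81911332·5.822926 × 10^-4 = 4.7696362 × 10^-4.
SE(ȳ) = √(4.7696362 × 10^-4) = 0.02184.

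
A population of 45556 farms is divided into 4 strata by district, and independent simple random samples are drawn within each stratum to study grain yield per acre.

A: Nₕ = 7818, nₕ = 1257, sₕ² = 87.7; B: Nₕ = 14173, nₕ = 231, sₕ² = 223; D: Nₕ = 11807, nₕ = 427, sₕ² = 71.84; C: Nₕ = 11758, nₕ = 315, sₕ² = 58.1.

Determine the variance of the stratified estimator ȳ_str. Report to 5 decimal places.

0.11649

Var(ȳ_str) = Σₕ Wₕ²(1 − fₕ)sₕ²/nₕ with Wₕ = Nₕ/N, N = 45556.
A: Wₕ = 0.17161296; term = 0.17161296²·(1 − 0.16078281)·87.7/1257 = 0.0017244033.
B: Wₕ = 0.31111160; term = 0.31111160²·(1 − 0.01629860)·223/231 = 0.091915463.
D: Wₕ = 0.25917552; term = 0.25917552²·(1 − 0.03616499)·71.84/427 = 0.010892539.
C: Wₕ = 0.25809992; term = 0.25809992²·(1 − 0.02679027)·58.1/315 = 0.011957703.
Sum = 0.11649011.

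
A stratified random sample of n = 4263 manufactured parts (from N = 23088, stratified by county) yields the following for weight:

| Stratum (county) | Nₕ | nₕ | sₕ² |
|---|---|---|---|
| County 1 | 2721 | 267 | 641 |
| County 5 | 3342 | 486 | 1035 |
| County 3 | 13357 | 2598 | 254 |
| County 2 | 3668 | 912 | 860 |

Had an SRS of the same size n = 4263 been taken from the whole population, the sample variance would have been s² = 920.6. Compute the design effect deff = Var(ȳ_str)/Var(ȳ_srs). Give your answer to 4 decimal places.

0.6386

Var(ȳ_str) = Σ Wₕ²(1−fₕ)sₕ²/nₕ with Wₕ = Nₕ/23088:
  County 1: (2721/23088)²·(1−267/2721)·641/267 = 0.030073034
  County 5: (3342/23088)²·(1−486/3342)·1035/486 = 0.038132572
  County 3: (13357/23088)²·(1−2598/13357)·254/2598 = 0.026357413
  County 2: (3668/23088)²·(1−912/3668)·860/912 = 0.017882965
  → Var(ȳ_str) = 0.11244598.
Var(ȳ_srs) = (1 − 4263/23088)·920.6/4263 = 0.17607768.
deff = 0.11244598 / 0.17607768 = 0.6386.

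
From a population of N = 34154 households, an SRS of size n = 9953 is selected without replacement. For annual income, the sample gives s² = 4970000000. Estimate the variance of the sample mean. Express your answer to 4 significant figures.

353800

Under SRS without replacement, Var(ȳ) = (1 − f)·s²/n with f = n/N = 9953/34154 = 0.29141535.
Var(ȳ) = (1 − 0.29141535)·4970000000/9953 = 0.70858465·499346.93 = 353829.57.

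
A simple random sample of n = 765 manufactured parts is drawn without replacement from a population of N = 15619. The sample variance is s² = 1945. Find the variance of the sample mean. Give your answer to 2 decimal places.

2.42

Under SRS without replacement, Var(ȳ) = (1 − f)·s²/n with f = n/N = 765/15619 = 0.04897881.
Var(ȳ) = (1 − 0.04897881)·1945/765 = 0.95102119·2.5424837 = 2.4179558.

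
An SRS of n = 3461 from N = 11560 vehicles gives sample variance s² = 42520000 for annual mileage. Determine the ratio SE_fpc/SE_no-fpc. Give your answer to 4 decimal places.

f = n/N = 3461/11560 = 0.29939446.
SE_no-fpc = √(s²/n) = 110.83982; SE_fpc = √((1−f)s²/n) = 92.775352.
Ratio = √(1−f) = 0.83702183.

0.8370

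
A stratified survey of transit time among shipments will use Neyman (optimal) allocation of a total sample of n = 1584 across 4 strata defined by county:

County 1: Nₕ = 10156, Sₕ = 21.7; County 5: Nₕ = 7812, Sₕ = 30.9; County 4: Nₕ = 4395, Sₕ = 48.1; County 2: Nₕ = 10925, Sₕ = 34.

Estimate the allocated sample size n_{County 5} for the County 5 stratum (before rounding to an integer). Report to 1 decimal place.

Neyman allocation: nₕ = n·NₕSₕ / Σⱼ NⱼSⱼ.
Σ NⱼSⱼ = 10156·21.7 + 7812·30.9 + 4395·48.1 + 10925·34 = 1.0446255 × 10^6.
n_{County 5} = 1584·7812·30.9 / (1.0446255 × 10^6) = 366.0.

366.0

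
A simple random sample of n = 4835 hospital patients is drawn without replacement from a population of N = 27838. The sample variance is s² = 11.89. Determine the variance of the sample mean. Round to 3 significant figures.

Under SRS without replacement, Var(ȳ) = (1 − f)·s²/n with f = n/N = 4835/27838 = 0.17368345.
Var(ȳ) = (1 − 0.17368345)·11.89/4835 = 0.82631655·0.002459152 = 0.002032038.

0.00203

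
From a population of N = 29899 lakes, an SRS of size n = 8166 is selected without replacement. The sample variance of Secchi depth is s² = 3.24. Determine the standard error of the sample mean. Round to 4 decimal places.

Under SRS without replacement, Var(ȳ) = (1 − f)·s²/n with f = n/N = 8166/29899 = 0.27311950.
Var(ȳ) = (1 − 0.27311950)·3.24/8166 = 0.72688050·3.9676708 × 10^-4 = 2.8840225 × 10^-4.
SE(ȳ) = √(2.8840225 × 10^-4) = 0.0170.

0.0170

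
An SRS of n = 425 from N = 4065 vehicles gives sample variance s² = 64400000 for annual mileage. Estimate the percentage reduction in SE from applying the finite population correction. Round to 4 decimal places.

5.3718

f = n/N = 425/4065 = 0.10455105.
SE_no-fpc = √(s²/n) = 389.26779; SE_fpc = √((1−f)s²/n) = 368.35696.
Ratio = √(1−f) = 0.94628165. Reduction = 100·(1 − 0.94628165) = 5.3718%.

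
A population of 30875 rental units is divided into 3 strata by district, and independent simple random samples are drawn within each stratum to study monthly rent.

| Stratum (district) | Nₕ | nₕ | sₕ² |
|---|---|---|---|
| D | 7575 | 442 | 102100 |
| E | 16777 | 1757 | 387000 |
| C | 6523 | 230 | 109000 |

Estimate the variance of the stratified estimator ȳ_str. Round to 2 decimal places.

Var(ȳ_str) = Σₕ Wₕ²(1 − fₕ)sₕ²/nₕ with Wₕ = Nₕ/N, N = 30875.
D: Wₕ = 0.24534413; term = 0.24534413²·(1 − 0.05834983)·102100/442 = 13.093158.
E: Wₕ = 0.54338462; term = 0.54338462²·(1 − 0.10472671)·387000/1757 = 58.225001.
C: Wₕ = 0.21127126; term = 0.21127126²·(1 − 0.03525985)·109000/230 = 20.407502.
Sum = 91.725661.

91.73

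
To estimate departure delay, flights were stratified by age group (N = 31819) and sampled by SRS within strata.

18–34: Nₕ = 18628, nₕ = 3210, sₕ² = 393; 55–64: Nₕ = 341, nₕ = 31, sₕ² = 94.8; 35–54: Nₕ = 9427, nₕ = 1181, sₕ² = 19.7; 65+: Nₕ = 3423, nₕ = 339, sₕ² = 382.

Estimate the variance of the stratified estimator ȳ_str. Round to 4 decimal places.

Var(ȳ_str) = Σₕ Wₕ²(1 − fₕ)sₕ²/nₕ with Wₕ = Nₕ/N, N = 31819.
18–34: Wₕ = 0.58543637; term = 0.58543637²·(1 − 0.17232124)·393/3210 = 0.034730316.
55–64: Wₕ = 0.01071687; term = 0.01071687²·(1 − 0.09090909)·94.8/31 = 3.192932 × 10^-4.
35–54: Wₕ = 0.29626952; term = 0.29626952²·(1 − 0.12527846)·19.7/1181 = 0.0012807375.
65+: Wₕ = 0.10757723; term = 0.10757723²·(1 − 0.09903593)·382/339 = 0.011749297.
Sum = 0.048079644.

0.0481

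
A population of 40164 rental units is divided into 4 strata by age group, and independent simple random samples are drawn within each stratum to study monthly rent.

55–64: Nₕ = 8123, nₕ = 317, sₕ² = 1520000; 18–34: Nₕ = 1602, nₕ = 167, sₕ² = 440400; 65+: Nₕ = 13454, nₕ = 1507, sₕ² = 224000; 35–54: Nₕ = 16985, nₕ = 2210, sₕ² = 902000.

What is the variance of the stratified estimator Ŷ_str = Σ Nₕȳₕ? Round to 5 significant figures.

4.3642 × 10^11

Var(Ŷ_str) = Σₕ Nₕ²(1 − fₕ)sₕ²/nₕ.
55–64: 8123²·(1 − 317/8123)·1520000/317 = 3.0403902 × 10^11.
18–34: 1602²·(1 − 167/1602)·440400/167 = 6.0624093 × 10^9.
65+: 13454²·(1 − 1507/13454)·224000/1507 = 2.389159 × 10^10.
35–54: 16985²·(1 − 2210/16985)·902000/2210 = 1.0242531 × 10^11.
Sum = 4.3641833 × 10^11.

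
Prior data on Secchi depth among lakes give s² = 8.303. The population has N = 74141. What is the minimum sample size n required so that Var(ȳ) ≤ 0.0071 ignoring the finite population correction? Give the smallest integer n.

Without fpc, n₀ = s²/D = 8.303/0.0071 = 1169.4366.
Rounding up, n = 1170.

1170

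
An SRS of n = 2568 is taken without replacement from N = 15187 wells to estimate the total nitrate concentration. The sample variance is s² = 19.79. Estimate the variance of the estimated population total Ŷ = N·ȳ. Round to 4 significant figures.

Var(Ŷ) = N²·Var(ȳ) = N²·(1 − n/N)·s²/n.
f = 2568/15187 = 0.16909199; Var(ȳ) = 0.83090801·19.79/2568 = 0.0064032981.
Var(Ŷ) = 15187² · 0.0064032981 = 1.4768885 × 10^6.

1.477 × 10^6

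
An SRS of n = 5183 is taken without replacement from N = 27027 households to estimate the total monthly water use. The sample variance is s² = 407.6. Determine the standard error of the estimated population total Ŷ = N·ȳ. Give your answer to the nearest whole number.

Var(Ŷ) = N²·Var(ȳ) = N²·(1 − n/N)·s²/n.
f = 5183/27027 = 0.19177119; Var(ȳ) = 0.80822881·407.6/5183 = 0.063560498.
Var(Ŷ) = 27027² · 0.063560498 = 4.6428321 × 10^7.
SE(Ŷ) = √(4.6428321 × 10^7) = 6814.

6814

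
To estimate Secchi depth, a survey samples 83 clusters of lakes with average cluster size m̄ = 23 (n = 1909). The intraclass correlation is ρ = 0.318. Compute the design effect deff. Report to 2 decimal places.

8.00

deff = 1 + (23 − 1)·0.318 = 1 + 6.996 = 7.996.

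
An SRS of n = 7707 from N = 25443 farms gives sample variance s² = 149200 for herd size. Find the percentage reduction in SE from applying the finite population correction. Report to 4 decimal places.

f = n/N = 7707/25443 = 0.30291239.
SE_no-fpc = √(s²/n) = 4.3998891; SE_fpc = √((1−f)s²/n) = 3.6735454.
Ratio = √(1−f) = 0.83491773. Reduction = 100·(1 − 0.83491773) = 16.5082%.

16.5082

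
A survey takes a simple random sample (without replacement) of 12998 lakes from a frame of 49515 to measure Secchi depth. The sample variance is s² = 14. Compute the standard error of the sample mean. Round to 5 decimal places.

0.02818

Under SRS without replacement, Var(ȳ) = (1 − f)·s²/n with f = n/N = 12998/49515 = 0.26250631.
Var(ȳ) = (1 − 0.26250631)·14/12998 = 0.73749369·0.0010770888 = 7.9434618 × 10^-4.
SE(ȳ) = √(7.9434618 × 10^-4) = 0.02818.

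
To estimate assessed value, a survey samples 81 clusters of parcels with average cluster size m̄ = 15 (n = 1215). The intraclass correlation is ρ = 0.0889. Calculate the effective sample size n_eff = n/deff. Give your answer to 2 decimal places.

541.30

deff = 1 + (15 − 1)·0.0889 = 1 + 1.2446 = 2.2446.
n_eff = 1215 / 2.2446 = 541.30.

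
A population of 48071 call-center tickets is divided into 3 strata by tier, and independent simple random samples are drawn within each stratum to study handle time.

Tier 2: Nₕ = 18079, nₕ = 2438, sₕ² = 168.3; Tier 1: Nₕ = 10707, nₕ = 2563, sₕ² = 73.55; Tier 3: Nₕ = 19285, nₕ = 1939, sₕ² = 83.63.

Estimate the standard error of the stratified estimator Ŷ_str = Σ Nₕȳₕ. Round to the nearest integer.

6037

Var(Ŷ_str) = Σₕ Nₕ²(1 − fₕ)sₕ²/nₕ.
Tier 2: 18079²·(1 − 2438/18079)·168.3/2438 = 1.9520428 × 10^7.
Tier 1: 10707²·(1 − 2563/10707)·73.55/2563 = 2.5023015 × 10^6.
Tier 3: 19285²·(1 − 1939/19285)·83.63/1939 = 1.4427905 × 10^7.
Sum = 3.6450635 × 10^7.
SE = √(3.6450635 × 10^7) = 6037.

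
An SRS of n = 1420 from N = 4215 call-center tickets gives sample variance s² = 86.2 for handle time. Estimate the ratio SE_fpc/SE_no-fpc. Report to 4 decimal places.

f = n/N = 1420/4215 = 0.33689205.
SE_no-fpc = √(s²/n) = 0.24638227; SE_fpc = √((1−f)s²/n) = 0.20063264.
Ratio = √(1−f) = 0.81431440.

0.8143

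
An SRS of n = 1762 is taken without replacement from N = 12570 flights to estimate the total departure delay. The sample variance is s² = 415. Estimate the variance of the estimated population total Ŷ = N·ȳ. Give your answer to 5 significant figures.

Var(Ŷ) = N²·Var(ȳ) = N²·(1 − n/N)·s²/n.
f = 1762/12570 = 0.14017502; Var(ȳ) = 0.85982498·415/1762 = 0.20251269.
Var(Ŷ) = 12570² · 0.20251269 = 3.1997997 × 10^7.

3.1998 × 10^7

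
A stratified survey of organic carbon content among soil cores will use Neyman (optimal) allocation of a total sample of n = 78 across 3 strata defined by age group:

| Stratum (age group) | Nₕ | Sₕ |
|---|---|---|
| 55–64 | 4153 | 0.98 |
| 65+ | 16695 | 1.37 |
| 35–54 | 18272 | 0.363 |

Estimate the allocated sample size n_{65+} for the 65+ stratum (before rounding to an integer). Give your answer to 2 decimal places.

Neyman allocation: nₕ = n·NₕSₕ / Σⱼ NⱼSⱼ.
Σ NⱼSⱼ = 4153·0.98 + 16695·1.37 + 18272·0.363 = 33574.826.
n_{65+} = 78·16695·1.37 / 33574.826 = 53.14.

53.14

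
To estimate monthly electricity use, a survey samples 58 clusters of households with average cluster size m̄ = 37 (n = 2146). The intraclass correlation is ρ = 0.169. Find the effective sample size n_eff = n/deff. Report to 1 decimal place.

deff = 1 + (37 − 1)·0.169 = 1 + 6.084 = 7.084.
n_eff = 2146 / 7.084 = 302.9.

302.9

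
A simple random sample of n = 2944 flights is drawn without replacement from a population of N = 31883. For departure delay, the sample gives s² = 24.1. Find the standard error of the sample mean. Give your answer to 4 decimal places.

Under SRS without replacement, Var(ȳ) = (1 − f)·s²/n with f = n/N = 2944/31883 = 0.09233761.
Var(ȳ) = (1 − 0.09233761)·24.1/2944 = 0.90766239·0.0081861413 = 0.0074302526.
SE(ȳ) = √(0.0074302526) = 0.0862.

0.0862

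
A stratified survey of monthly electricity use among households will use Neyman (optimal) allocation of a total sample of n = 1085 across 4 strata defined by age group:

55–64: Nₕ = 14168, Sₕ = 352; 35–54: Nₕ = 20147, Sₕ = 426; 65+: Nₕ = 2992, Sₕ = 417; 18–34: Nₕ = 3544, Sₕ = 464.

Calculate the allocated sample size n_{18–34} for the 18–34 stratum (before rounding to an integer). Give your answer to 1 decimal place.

Neyman allocation: nₕ = n·NₕSₕ / Σⱼ NⱼSⱼ.
Σ NⱼSⱼ = 14168·352 + 20147·426 + 2992·417 + 3544·464 = 1.6461838 × 10^7.
n_{18–34} = 1085·3544·464 / (1.6461838 × 10^7) = 108.4.

108.4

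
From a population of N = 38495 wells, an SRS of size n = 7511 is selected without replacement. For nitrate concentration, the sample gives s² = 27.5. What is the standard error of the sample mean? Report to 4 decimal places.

0.0543

Under SRS without replacement, Var(ȳ) = (1 − f)·s²/n with f = n/N = 7511/38495 = 0.19511625.
Var(ȳ) = (1 − 0.19511625)·27.5/7511 = 0.80488375·0.0036612968 = 0.0029469183.
SE(ȳ) = √(0.0029469183) = 0.0543.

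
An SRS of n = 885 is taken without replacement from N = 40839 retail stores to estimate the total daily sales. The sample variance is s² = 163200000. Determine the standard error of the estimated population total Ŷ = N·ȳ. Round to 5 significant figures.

1.7346 × 10^7

Var(Ŷ) = N²·Var(ȳ) = N²·(1 − n/N)·s²/n.
f = 885/40839 = 0.02167046; Var(ȳ) = 0.97832954·163200000/885 = 180410.6.
Var(Ŷ) = 40839² · 180410.6 = 3.0089311 × 10^14.
SE(Ŷ) = √(3.0089311 × 10^14) = 1.7346 × 10^7.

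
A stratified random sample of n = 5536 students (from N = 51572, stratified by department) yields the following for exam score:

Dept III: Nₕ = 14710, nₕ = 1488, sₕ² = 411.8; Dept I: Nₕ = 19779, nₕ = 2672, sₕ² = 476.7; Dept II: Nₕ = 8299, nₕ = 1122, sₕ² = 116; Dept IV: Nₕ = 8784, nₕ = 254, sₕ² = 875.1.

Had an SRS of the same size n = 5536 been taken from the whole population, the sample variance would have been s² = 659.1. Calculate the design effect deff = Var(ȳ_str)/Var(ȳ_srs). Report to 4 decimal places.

1.3390

Var(ȳ_str) = Σ Wₕ²(1−fₕ)sₕ²/nₕ with Wₕ = Nₕ/51572:
  Dept III: (14710/51572)²·(1−1488/14710)·411.8/1488 = 0.020237893
  Dept I: (19779/51572)²·(1−2672/19779)·476.7/2672 = 0.022696502
  Dept II: (8299/51572)²·(1−1122/8299)·116/1122 = 0.0023152927
  Dept IV: (8784/51572)²·(1−254/8784)·875.1/254 = 0.09705935
  → Var(ȳ_str) = 0.14230904.
Var(ȳ_srs) = (1 − 5536/51572)·659.1/5536 = 0.10627689.
deff = 0.14230904 / 0.10627689 = 1.3390.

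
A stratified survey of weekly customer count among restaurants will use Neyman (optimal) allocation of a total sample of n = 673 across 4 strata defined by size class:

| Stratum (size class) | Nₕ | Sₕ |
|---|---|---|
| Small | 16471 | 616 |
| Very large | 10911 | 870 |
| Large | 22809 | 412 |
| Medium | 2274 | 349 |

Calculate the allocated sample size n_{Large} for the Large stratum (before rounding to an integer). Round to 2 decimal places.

212.02

Neyman allocation: nₕ = n·NₕSₕ / Σⱼ NⱼSⱼ.
Σ NⱼSⱼ = 16471·616 + 10911·870 + 22809·412 + 2274·349 = 2.982964 × 10^7.
n_{Large} = 673·22809·412 / (2.982964 × 10^7) = 212.02.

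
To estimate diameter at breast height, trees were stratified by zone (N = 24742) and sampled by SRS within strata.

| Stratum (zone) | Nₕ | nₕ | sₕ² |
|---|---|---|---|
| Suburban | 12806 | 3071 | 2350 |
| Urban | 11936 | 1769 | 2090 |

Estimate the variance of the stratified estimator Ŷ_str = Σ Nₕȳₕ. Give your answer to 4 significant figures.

2.388 × 10^8

Var(Ŷ_str) = Σₕ Nₕ²(1 − fₕ)sₕ²/nₕ.
Suburban: 12806²·(1 − 3071/12806)·2350/3071 = 9.5397611 × 10^7.
Urban: 11936²·(1 − 1769/11936)·2090/1769 = 1.433739 × 10^8.
Sum = 2.3877151 × 10^8.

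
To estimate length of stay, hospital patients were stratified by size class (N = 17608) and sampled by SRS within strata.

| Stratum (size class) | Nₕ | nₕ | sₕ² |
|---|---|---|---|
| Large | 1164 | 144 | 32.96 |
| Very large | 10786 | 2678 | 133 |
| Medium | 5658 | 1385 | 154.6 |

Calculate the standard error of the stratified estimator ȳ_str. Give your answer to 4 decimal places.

Var(ȳ_str) = Σₕ Wₕ²(1 − fₕ)sₕ²/nₕ with Wₕ = Nₕ/N, N = 17608.
Large: Wₕ = 0.06610632; term = 0.06610632²·(1 − 0.12371134)·32.96/144 = 8.7651187 × 10^-4.
Very large: Wₕ = 0.61256247; term = 0.61256247²·(1 − 0.24828481)·133/2678 = 0.014008614.
Medium: Wₕ = 0.32133121; term = 0.32133121²·(1 − 0.24478614)·154.6/1385 = 0.0087043329.
Sum = 0.023589459.
SE = √(0.023589459) = 0.1536.

0.1536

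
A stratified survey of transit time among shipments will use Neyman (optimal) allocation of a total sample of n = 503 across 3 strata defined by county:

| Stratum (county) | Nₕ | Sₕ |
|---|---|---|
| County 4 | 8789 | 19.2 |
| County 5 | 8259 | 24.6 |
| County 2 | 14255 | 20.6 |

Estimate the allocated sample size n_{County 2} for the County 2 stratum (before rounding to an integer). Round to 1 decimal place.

Neyman allocation: nₕ = n·NₕSₕ / Σⱼ NⱼSⱼ.
Σ NⱼSⱼ = 8789·19.2 + 8259·24.6 + 14255·20.6 = 665573.2.
n_{County 2} = 503·14255·20.6 / 665573.2 = 221.9.

221.9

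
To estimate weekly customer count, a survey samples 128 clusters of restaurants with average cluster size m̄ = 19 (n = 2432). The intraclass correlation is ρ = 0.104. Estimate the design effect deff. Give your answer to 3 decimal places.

2.872

deff = 1 + (19 − 1)·0.104 = 1 + 1.872 = 2.872.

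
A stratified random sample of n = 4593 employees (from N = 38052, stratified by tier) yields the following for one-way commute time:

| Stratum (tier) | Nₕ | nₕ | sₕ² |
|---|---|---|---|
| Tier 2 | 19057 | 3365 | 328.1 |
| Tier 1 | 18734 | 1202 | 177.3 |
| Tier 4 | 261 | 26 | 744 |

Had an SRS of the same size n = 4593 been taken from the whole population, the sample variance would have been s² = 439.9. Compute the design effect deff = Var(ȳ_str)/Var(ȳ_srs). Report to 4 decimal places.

0.6508

Var(ȳ_str) = Σ Wₕ²(1−fₕ)sₕ²/nₕ with Wₕ = Nₕ/38052:
  Tier 2: (19057/38052)²·(1−3365/19057)·328.1/3365 = 0.020137197
  Tier 1: (18734/38052)²·(1−1202/18734)·177.3/1202 = 0.03345887
  Tier 4: (261/38052)²·(1−26/261)·744/26 = 0.0012121406
  → Var(ȳ_str) = 0.054808208.
Var(ȳ_srs) = (1 − 4593/38052)·439.9/4593 = 0.084215685.
deff = 0.054808208 / 0.084215685 = 0.6508.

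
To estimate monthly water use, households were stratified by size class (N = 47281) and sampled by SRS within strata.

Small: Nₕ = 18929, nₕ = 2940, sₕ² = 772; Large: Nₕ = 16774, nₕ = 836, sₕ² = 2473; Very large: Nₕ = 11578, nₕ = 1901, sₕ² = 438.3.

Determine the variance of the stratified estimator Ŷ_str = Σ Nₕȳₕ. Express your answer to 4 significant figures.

8.961 × 10^8

Var(Ŷ_str) = Σₕ Nₕ²(1 − fₕ)sₕ²/nₕ.
Small: 18929²·(1 − 2940/18929)·772/2940 = 7.9472879 × 10^7.
Large: 16774²·(1 − 836/16774)·2473/836 = 7.908394 × 10^8.
Very large: 11578²·(1 − 1901/11578)·438.3/1901 = 2.5832334 × 10^7.
Sum = 8.9614461 × 10^8.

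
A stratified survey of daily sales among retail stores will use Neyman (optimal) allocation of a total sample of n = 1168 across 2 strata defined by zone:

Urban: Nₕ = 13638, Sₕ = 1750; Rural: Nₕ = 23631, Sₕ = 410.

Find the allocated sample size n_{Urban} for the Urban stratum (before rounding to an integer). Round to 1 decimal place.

830.8

Neyman allocation: nₕ = n·NₕSₕ / Σⱼ NⱼSⱼ.
Σ NⱼSⱼ = 13638·1750 + 23631·410 = 3.355521 × 10^7.
n_{Urban} = 1168·13638·1750 / (3.355521 × 10^7) = 830.8.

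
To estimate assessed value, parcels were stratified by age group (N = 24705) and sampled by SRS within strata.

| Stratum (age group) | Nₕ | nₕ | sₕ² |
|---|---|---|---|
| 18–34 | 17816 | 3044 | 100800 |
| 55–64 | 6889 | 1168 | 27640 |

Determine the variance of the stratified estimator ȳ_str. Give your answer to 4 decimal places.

15.8070

Var(ȳ_str) = Σₕ Wₕ²(1 − fₕ)sₕ²/nₕ with Wₕ = Nₕ/N, N = 24705.
18–34: Wₕ = 0.72114956; term = 0.72114956²·(1 − 0.17085766)·100800/3044 = 14.27893.
55–64: Wₕ = 0.27885044; term = 0.27885044²·(1 − 0.16954565)·27640/1168 = 1.5281065.
Sum = 15.807037.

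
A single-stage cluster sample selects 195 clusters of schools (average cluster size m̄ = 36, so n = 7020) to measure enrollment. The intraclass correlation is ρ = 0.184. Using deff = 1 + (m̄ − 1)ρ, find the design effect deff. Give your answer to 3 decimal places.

7.440

deff = 1 + (36 − 1)·0.184 = 1 + 6.44 = 7.44.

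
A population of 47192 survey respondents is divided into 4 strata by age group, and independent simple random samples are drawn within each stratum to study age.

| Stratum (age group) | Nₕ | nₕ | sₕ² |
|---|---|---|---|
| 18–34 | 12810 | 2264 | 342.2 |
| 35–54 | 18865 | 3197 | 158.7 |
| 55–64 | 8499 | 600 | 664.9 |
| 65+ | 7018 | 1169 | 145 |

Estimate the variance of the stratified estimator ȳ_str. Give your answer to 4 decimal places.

0.0514

Var(ȳ_str) = Σₕ Wₕ²(1 − fₕ)sₕ²/nₕ with Wₕ = Nₕ/N, N = 47192.
18–34: Wₕ = 0.27144431; term = 0.27144431²·(1 − 0.17673692)·342.2/2264 = 0.0091686145.
35–54: Wₕ = 0.39974996; term = 0.39974996²·(1 − 0.16946727)·158.7/3197 = 0.006588217.
55–64: Wₕ = 0.18009408; term = 0.18009408²·(1 − 0.07059654)·664.9/600 = 0.033404753.
65+: Wₕ = 0.14871165; term = 0.14871165²·(1 − 0.16657167)·145/1169 = 0.0022861868.
Sum = 0.051447771.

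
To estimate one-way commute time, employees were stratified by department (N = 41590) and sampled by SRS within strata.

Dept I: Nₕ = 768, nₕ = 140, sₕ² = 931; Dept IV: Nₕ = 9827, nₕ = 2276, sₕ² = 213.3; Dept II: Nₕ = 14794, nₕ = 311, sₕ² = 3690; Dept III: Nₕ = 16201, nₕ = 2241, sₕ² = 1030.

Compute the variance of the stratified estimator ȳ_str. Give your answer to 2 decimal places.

1.54

Var(ȳ_str) = Σₕ Wₕ²(1 − fₕ)sₕ²/nₕ with Wₕ = Nₕ/N, N = 41590.
Dept I: Wₕ = 0.01846598; term = 0.01846598²·(1 − 0.18229167)·931/140 = 0.0018542345.
Dept IV: Wₕ = 0.23628276; term = 0.23628276²·(1 − 0.23160680)·213.3/2276 = 0.0040203715.
Dept II: Wₕ = 0.35571051; term = 0.35571051²·(1 − 0.02102204)·3690/311 = 1.4697121.
Dept III: Wₕ = 0.38954075; term = 0.38954075²·(1 − 0.13832479)·1030/2241 = 0.06009589.
Sum = 1.5356826.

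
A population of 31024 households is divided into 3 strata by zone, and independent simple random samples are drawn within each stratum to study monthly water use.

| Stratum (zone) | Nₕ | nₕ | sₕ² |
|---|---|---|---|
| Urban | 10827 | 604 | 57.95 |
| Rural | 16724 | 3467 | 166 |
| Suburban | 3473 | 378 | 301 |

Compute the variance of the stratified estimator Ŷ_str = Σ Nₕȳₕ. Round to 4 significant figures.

Var(Ŷ_str) = Σₕ Nₕ²(1 − fₕ)sₕ²/nₕ.
Urban: 10827²·(1 − 604/10827)·57.95/604 = 1.0619474 × 10^7.
Rural: 16724²·(1 − 3467/16724)·166/3467 = 1.0615481 × 10^7.
Suburban: 3473²·(1 − 378/3473)·301/378 = 8.5593371 × 10^6.
Sum = 2.9794292 × 10^7.

2.979 × 10^7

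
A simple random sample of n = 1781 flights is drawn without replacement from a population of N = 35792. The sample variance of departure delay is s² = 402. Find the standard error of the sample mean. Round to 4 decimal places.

Under SRS without replacement, Var(ȳ) = (1 − f)·s²/n with f = n/N = 1781/35792 = 0.04975972.
Var(ȳ) = (1 − 0.04975972)·402/1781 = 0.95024028·0.22571589 = 0.21448433.
SE(ȳ) = √(0.21448433) = 0.4631.

0.4631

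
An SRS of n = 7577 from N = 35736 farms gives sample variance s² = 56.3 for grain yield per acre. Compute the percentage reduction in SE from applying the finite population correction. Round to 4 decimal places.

11.2322

f = n/N = 7577/35736 = 0.21202709.
SE_no-fpc = √(s²/n) = 0.08619966; SE_fpc = √((1−f)s²/n) = 0.076517575.
Ratio = √(1−f) = 0.88767838. Reduction = 100·(1 − 0.88767838) = 11.2322%.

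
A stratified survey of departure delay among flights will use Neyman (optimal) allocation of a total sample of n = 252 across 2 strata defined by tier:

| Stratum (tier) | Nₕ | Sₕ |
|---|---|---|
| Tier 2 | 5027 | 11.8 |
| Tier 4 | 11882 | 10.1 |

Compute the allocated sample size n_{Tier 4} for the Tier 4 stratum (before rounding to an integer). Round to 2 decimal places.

168.64

Neyman allocation: nₕ = n·NₕSₕ / Σⱼ NⱼSⱼ.
Σ NⱼSⱼ = 5027·11.8 + 11882·10.1 = 179326.8.
n_{Tier 4} = 252·11882·10.1 / 179326.8 = 168.64.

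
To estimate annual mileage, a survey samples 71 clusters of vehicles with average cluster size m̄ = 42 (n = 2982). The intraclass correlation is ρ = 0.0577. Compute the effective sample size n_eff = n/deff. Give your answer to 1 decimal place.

deff = 1 + (42 − 1)·0.0577 = 1 + 2.3657 = 3.3657.
n_eff = 2982 / 3.3657 = 886.0.

886.0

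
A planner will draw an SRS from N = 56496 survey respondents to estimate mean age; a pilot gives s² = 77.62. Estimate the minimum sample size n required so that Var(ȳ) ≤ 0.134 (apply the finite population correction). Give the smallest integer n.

574

Without fpc, n₀ = s²/D = 77.62/0.134 = 579.2537.
With fpc, (1 − n/N)·s²/n ≤ D requires n ≥ n₀/(1 + n₀/N) = 579.2537/(1 + 579.2537/56496) = 573.3749.
Rounding up, n = 574.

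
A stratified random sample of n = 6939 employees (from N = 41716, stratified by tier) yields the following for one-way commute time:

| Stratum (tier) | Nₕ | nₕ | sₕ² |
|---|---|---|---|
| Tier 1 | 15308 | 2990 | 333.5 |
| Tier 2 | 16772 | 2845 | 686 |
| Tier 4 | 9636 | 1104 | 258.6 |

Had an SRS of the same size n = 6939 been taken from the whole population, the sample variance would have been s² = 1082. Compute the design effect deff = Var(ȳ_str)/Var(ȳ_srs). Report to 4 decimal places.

0.4271

Var(ȳ_str) = Σ Wₕ²(1−fₕ)sₕ²/nₕ with Wₕ = Nₕ/41716:
  Tier 1: (15308/41716)²·(1−2990/15308)·333.5/2990 = 0.012085872
  Tier 2: (16772/41716)²·(1−2845/16772)·686/2845 = 0.032365249
  Tier 4: (9636/41716)²·(1−1104/9636)·258.6/1104 = 0.011066283
  → Var(ȳ_str) = 0.055517404.
Var(ȳ_srs) = (1 − 6939/41716)·1082/6939 = 0.12999296.
deff = 0.055517404 / 0.12999296 = 0.4271.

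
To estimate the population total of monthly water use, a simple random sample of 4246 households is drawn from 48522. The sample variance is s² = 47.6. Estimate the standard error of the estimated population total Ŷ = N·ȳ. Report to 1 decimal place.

Var(Ŷ) = N²·Var(ȳ) = N²·(1 − n/N)·s²/n.
f = 4246/48522 = 0.08750670; Var(ȳ) = 0.91249330·47.6/4246 = 0.010229553.
Var(Ŷ) = 48522² · 0.010229553 = 2.4084301 × 10^7.
SE(Ŷ) = √(2.4084301 × 10^7) = 4907.6.

4907.6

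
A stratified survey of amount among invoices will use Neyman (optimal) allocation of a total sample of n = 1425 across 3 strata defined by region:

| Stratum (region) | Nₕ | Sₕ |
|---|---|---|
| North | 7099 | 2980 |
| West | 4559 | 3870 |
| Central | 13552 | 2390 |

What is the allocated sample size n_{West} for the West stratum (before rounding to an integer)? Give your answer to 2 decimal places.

353.18

Neyman allocation: nₕ = n·NₕSₕ / Σⱼ NⱼSⱼ.
Σ NⱼSⱼ = 7099·2980 + 4559·3870 + 13552·2390 = 7.118763 × 10^7.
n_{West} = 1425·4559·3870 / (7.118763 × 10^7) = 353.18.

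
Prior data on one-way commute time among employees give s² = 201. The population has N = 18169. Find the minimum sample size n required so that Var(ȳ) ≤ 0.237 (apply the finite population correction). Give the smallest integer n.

811

Without fpc, n₀ = s²/D = 201/0.237 = 848.1013.
With fpc, (1 − n/N)·s²/n ≤ D requires n ≥ n₀/(1 + n₀/N) = 848.1013/(1 + 848.1013/18169) = 810.2787.
Rounding up, n = 811.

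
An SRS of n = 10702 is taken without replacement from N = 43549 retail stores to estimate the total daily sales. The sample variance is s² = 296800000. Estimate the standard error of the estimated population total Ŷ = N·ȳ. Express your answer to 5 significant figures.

Var(Ŷ) = N²·Var(ȳ) = N²·(1 − n/N)·s²/n.
f = 10702/43549 = 0.24574617; Var(ȳ) = 0.75425383·296800000/10702 = 20917.823.
Var(Ŷ) = 43549² · 20917.823 = 3.9670973 × 10^13.
SE(Ŷ) = √(3.9670973 × 10^13) = 6.2985 × 10^6.

6.2985 × 10^6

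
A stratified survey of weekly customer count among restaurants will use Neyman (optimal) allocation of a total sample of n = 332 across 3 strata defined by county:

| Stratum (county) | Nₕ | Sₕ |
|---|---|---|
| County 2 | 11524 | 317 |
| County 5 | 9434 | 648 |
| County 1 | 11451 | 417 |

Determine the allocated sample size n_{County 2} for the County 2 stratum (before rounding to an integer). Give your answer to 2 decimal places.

83.41

Neyman allocation: nₕ = n·NₕSₕ / Σⱼ NⱼSⱼ.
Σ NⱼSⱼ = 11524·317 + 9434·648 + 11451·417 = 1.4541407 × 10^7.
n_{County 2} = 332·11524·317 / (1.4541407 × 10^7) = 83.41.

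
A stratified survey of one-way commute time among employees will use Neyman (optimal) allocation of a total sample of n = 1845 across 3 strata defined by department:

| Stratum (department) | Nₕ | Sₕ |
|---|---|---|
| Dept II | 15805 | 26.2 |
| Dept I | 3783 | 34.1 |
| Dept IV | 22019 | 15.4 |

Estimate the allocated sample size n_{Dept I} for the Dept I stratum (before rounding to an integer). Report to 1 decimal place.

Neyman allocation: nₕ = n·NₕSₕ / Σⱼ NⱼSⱼ.
Σ NⱼSⱼ = 15805·26.2 + 3783·34.1 + 22019·15.4 = 882183.9.
n_{Dept I} = 1845·3783·34.1 / 882183.9 = 269.8.

269.8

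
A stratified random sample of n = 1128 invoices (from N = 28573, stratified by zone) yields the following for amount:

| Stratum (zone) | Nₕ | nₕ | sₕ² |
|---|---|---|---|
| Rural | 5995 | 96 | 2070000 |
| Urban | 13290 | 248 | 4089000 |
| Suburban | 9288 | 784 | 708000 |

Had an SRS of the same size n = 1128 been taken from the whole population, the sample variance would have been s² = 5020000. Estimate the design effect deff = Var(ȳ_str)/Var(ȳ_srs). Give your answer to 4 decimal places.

1.0578

Var(ȳ_str) = Σ Wₕ²(1−fₕ)sₕ²/nₕ with Wₕ = Nₕ/28573:
  Rural: (5995/28573)²·(1−96/5995)·2070000/96 = 934.0175
  Urban: (13290/28573)²·(1−248/13290)·4089000/248 = 3500.4423
  Suburban: (9288/28573)²·(1−784/9288)·708000/784 = 87.367714
  → Var(ȳ_str) = 4521.8275.
Var(ȳ_srs) = (1 − 1128/28573)·5020000/1128 = 4274.6643.
deff = 4521.8275 / 4274.6643 = 1.0578.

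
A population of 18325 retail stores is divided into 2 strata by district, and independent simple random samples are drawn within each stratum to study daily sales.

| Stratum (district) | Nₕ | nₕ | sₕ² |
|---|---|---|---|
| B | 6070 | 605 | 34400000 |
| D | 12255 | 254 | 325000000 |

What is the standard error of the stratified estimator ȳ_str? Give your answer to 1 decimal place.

Var(ȳ_str) = Σₕ Wₕ²(1 − fₕ)sₕ²/nₕ with Wₕ = Nₕ/N, N = 18325.
B: Wₕ = 0.33124147; term = 0.33124147²·(1 − 0.09967051)·34400000/605 = 5616.8646.
D: Wₕ = 0.66875853; term = 0.66875853²·(1 − 0.02072623)·325000000/254 = 560392.65.
Sum = 566009.51.
SE = √(566009.51) = 752.3.

752.3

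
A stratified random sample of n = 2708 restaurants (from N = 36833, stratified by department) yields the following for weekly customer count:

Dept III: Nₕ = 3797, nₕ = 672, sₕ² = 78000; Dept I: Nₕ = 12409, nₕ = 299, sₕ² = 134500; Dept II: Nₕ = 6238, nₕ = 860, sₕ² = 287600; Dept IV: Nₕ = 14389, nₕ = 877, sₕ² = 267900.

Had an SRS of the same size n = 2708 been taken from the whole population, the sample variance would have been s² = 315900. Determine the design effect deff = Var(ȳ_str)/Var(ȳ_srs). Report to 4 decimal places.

0.9520

Var(ȳ_str) = Σ Wₕ²(1−fₕ)sₕ²/nₕ with Wₕ = Nₕ/36833:
  Dept III: (3797/36833)²·(1−672/3797)·78000/672 = 1.015177
  Dept I: (12409/36833)²·(1−299/12409)·134500/299 = 49.826208
  Dept II: (6238/36833)²·(1−860/6238)·287600/860 = 8.2695602
  Dept IV: (14389/36833)²·(1−877/14389)·267900/877 = 43.777321
  → Var(ȳ_str) = 102.88827.
Var(ȳ_srs) = (1 − 2708/36833)·315900/2708 = 108.07781.
deff = 102.88827 / 108.07781 = 0.9520.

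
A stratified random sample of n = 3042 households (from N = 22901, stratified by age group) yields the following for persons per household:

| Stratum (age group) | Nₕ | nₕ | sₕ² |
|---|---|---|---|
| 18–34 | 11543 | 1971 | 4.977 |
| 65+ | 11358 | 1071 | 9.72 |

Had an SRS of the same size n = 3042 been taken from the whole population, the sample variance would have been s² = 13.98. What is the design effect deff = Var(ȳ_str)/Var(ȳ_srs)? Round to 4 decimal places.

0.6408

Var(ȳ_str) = Σ Wₕ²(1−fₕ)sₕ²/nₕ with Wₕ = Nₕ/22901:
  18–34: (11543/22901)²·(1−1971/11543)·4.977/1971 = 5.319778 × 10^-4
  65+: (11358/22901)²·(1−1071/11358)·9.72/1071 = 0.0020218946
  → Var(ȳ_str) = 0.0025538724.
Var(ȳ_srs) = (1 − 3042/22901)·13.98/3042 = 0.0039852071.
deff = 0.0025538724 / 0.0039852071 = 0.6408.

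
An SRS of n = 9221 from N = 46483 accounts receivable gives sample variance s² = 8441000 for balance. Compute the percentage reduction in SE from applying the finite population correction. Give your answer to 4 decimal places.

f = n/N = 9221/46483 = 0.19837360.
SE_no-fpc = √(s²/n) = 30.255751; SE_fpc = √((1−f)s²/n) = 27.089061.
Ratio = √(1−f) = 0.89533592. Reduction = 100·(1 − 0.89533592) = 10.4664%.

10.4664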